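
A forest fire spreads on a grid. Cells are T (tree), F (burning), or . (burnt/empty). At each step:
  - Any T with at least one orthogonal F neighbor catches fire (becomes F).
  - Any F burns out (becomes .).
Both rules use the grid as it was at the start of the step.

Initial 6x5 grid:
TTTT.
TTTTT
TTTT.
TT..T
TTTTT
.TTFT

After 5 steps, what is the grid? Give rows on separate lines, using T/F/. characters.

Step 1: 3 trees catch fire, 1 burn out
  TTTT.
  TTTTT
  TTTT.
  TT..T
  TTTFT
  .TF.F
Step 2: 3 trees catch fire, 3 burn out
  TTTT.
  TTTTT
  TTTT.
  TT..T
  TTF.F
  .F...
Step 3: 2 trees catch fire, 3 burn out
  TTTT.
  TTTTT
  TTTT.
  TT..F
  TF...
  .....
Step 4: 2 trees catch fire, 2 burn out
  TTTT.
  TTTTT
  TTTT.
  TF...
  F....
  .....
Step 5: 2 trees catch fire, 2 burn out
  TTTT.
  TTTTT
  TFTT.
  F....
  .....
  .....

TTTT.
TTTTT
TFTT.
F....
.....
.....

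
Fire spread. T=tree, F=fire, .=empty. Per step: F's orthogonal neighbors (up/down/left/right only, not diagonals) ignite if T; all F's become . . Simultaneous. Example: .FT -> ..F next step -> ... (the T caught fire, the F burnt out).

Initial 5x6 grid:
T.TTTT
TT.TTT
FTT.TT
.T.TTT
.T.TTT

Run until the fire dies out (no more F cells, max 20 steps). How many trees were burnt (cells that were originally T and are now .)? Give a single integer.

Answer: 7

Derivation:
Step 1: +2 fires, +1 burnt (F count now 2)
Step 2: +4 fires, +2 burnt (F count now 4)
Step 3: +1 fires, +4 burnt (F count now 1)
Step 4: +0 fires, +1 burnt (F count now 0)
Fire out after step 4
Initially T: 22, now '.': 15
Total burnt (originally-T cells now '.'): 7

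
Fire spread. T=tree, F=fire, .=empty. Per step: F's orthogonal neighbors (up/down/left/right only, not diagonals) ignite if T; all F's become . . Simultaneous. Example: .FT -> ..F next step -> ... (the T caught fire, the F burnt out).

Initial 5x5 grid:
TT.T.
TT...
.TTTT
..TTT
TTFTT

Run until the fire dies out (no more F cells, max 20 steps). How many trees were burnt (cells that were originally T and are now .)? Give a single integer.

Step 1: +3 fires, +1 burnt (F count now 3)
Step 2: +4 fires, +3 burnt (F count now 4)
Step 3: +3 fires, +4 burnt (F count now 3)
Step 4: +2 fires, +3 burnt (F count now 2)
Step 5: +2 fires, +2 burnt (F count now 2)
Step 6: +1 fires, +2 burnt (F count now 1)
Step 7: +0 fires, +1 burnt (F count now 0)
Fire out after step 7
Initially T: 16, now '.': 24
Total burnt (originally-T cells now '.'): 15

Answer: 15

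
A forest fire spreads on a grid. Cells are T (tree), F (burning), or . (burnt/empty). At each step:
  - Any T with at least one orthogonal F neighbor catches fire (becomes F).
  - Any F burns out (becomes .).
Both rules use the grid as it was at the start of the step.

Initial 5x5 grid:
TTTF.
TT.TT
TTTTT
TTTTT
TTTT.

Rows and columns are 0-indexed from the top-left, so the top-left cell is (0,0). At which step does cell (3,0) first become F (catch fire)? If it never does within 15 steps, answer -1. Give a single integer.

Step 1: cell (3,0)='T' (+2 fires, +1 burnt)
Step 2: cell (3,0)='T' (+3 fires, +2 burnt)
Step 3: cell (3,0)='T' (+5 fires, +3 burnt)
Step 4: cell (3,0)='T' (+5 fires, +5 burnt)
Step 5: cell (3,0)='T' (+3 fires, +5 burnt)
Step 6: cell (3,0)='F' (+2 fires, +3 burnt)
  -> target ignites at step 6
Step 7: cell (3,0)='.' (+1 fires, +2 burnt)
Step 8: cell (3,0)='.' (+0 fires, +1 burnt)
  fire out at step 8

6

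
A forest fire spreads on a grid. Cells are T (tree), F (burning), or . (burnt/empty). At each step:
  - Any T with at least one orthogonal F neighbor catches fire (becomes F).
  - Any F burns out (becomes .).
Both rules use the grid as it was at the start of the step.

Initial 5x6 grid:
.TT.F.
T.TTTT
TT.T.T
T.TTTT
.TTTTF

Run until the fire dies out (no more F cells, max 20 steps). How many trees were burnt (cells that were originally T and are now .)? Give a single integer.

Step 1: +3 fires, +2 burnt (F count now 3)
Step 2: +5 fires, +3 burnt (F count now 5)
Step 3: +4 fires, +5 burnt (F count now 4)
Step 4: +3 fires, +4 burnt (F count now 3)
Step 5: +1 fires, +3 burnt (F count now 1)
Step 6: +0 fires, +1 burnt (F count now 0)
Fire out after step 6
Initially T: 20, now '.': 26
Total burnt (originally-T cells now '.'): 16

Answer: 16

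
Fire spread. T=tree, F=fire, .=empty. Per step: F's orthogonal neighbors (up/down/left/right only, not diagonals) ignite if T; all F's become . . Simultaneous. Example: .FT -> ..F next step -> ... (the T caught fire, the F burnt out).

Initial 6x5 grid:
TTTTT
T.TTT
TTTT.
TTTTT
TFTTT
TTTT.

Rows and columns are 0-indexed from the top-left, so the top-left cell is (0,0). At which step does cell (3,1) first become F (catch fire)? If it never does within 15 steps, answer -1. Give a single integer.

Step 1: cell (3,1)='F' (+4 fires, +1 burnt)
  -> target ignites at step 1
Step 2: cell (3,1)='.' (+6 fires, +4 burnt)
Step 3: cell (3,1)='.' (+5 fires, +6 burnt)
Step 4: cell (3,1)='.' (+4 fires, +5 burnt)
Step 5: cell (3,1)='.' (+3 fires, +4 burnt)
Step 6: cell (3,1)='.' (+3 fires, +3 burnt)
Step 7: cell (3,1)='.' (+1 fires, +3 burnt)
Step 8: cell (3,1)='.' (+0 fires, +1 burnt)
  fire out at step 8

1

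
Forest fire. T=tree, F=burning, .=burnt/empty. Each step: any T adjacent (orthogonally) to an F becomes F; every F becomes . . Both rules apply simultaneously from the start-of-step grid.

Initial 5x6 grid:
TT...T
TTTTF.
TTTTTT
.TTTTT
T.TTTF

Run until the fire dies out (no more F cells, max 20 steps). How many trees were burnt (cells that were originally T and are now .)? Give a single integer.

Step 1: +4 fires, +2 burnt (F count now 4)
Step 2: +5 fires, +4 burnt (F count now 5)
Step 3: +4 fires, +5 burnt (F count now 4)
Step 4: +4 fires, +4 burnt (F count now 4)
Step 5: +3 fires, +4 burnt (F count now 3)
Step 6: +0 fires, +3 burnt (F count now 0)
Fire out after step 6
Initially T: 22, now '.': 28
Total burnt (originally-T cells now '.'): 20

Answer: 20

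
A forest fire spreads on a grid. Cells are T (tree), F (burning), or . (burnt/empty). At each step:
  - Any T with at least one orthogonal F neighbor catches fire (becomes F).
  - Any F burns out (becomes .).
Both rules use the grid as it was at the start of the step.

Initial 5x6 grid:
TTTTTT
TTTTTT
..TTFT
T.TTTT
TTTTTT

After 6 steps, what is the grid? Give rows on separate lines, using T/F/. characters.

Step 1: 4 trees catch fire, 1 burn out
  TTTTTT
  TTTTFT
  ..TF.F
  T.TTFT
  TTTTTT
Step 2: 7 trees catch fire, 4 burn out
  TTTTFT
  TTTF.F
  ..F...
  T.TF.F
  TTTTFT
Step 3: 6 trees catch fire, 7 burn out
  TTTF.F
  TTF...
  ......
  T.F...
  TTTF.F
Step 4: 3 trees catch fire, 6 burn out
  TTF...
  TF....
  ......
  T.....
  TTF...
Step 5: 3 trees catch fire, 3 burn out
  TF....
  F.....
  ......
  T.....
  TF....
Step 6: 2 trees catch fire, 3 burn out
  F.....
  ......
  ......
  T.....
  F.....

F.....
......
......
T.....
F.....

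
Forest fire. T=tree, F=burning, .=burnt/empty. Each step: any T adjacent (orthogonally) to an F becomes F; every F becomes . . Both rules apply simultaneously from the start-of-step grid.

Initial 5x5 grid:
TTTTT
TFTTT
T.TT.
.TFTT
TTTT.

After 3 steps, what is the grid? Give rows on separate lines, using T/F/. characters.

Step 1: 7 trees catch fire, 2 burn out
  TFTTT
  F.FTT
  T.FT.
  .F.FT
  TTFT.
Step 2: 8 trees catch fire, 7 burn out
  F.FTT
  ...FT
  F..F.
  ....F
  TF.F.
Step 3: 3 trees catch fire, 8 burn out
  ...FT
  ....F
  .....
  .....
  F....

...FT
....F
.....
.....
F....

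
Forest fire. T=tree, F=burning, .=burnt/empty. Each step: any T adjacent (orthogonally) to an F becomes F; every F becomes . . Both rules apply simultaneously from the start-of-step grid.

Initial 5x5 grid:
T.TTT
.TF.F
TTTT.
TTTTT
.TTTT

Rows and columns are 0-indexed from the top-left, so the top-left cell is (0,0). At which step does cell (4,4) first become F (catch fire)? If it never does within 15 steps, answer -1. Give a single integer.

Step 1: cell (4,4)='T' (+4 fires, +2 burnt)
Step 2: cell (4,4)='T' (+4 fires, +4 burnt)
Step 3: cell (4,4)='T' (+4 fires, +4 burnt)
Step 4: cell (4,4)='T' (+4 fires, +4 burnt)
Step 5: cell (4,4)='F' (+1 fires, +4 burnt)
  -> target ignites at step 5
Step 6: cell (4,4)='.' (+0 fires, +1 burnt)
  fire out at step 6

5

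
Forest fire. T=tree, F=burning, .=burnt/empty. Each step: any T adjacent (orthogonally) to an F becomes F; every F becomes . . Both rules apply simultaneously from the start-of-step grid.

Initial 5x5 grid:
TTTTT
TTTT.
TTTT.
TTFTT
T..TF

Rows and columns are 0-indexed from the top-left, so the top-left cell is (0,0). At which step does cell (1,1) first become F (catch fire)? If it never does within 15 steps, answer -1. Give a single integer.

Step 1: cell (1,1)='T' (+5 fires, +2 burnt)
Step 2: cell (1,1)='T' (+4 fires, +5 burnt)
Step 3: cell (1,1)='F' (+5 fires, +4 burnt)
  -> target ignites at step 3
Step 4: cell (1,1)='.' (+3 fires, +5 burnt)
Step 5: cell (1,1)='.' (+2 fires, +3 burnt)
Step 6: cell (1,1)='.' (+0 fires, +2 burnt)
  fire out at step 6

3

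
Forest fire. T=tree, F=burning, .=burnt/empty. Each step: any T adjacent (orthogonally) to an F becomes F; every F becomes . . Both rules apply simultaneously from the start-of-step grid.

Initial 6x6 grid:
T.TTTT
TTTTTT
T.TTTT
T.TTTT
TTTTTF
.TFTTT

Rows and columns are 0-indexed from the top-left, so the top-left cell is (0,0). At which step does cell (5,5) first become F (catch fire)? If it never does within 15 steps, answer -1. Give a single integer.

Step 1: cell (5,5)='F' (+6 fires, +2 burnt)
  -> target ignites at step 1
Step 2: cell (5,5)='.' (+6 fires, +6 burnt)
Step 3: cell (5,5)='.' (+5 fires, +6 burnt)
Step 4: cell (5,5)='.' (+5 fires, +5 burnt)
Step 5: cell (5,5)='.' (+5 fires, +5 burnt)
Step 6: cell (5,5)='.' (+2 fires, +5 burnt)
Step 7: cell (5,5)='.' (+1 fires, +2 burnt)
Step 8: cell (5,5)='.' (+0 fires, +1 burnt)
  fire out at step 8

1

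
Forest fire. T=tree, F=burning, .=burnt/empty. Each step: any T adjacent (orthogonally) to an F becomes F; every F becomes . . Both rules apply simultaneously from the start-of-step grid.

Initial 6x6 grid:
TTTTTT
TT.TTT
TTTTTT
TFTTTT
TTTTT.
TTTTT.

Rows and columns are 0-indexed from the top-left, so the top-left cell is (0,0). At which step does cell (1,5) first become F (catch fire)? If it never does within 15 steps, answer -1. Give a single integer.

Step 1: cell (1,5)='T' (+4 fires, +1 burnt)
Step 2: cell (1,5)='T' (+7 fires, +4 burnt)
Step 3: cell (1,5)='T' (+7 fires, +7 burnt)
Step 4: cell (1,5)='T' (+7 fires, +7 burnt)
Step 5: cell (1,5)='T' (+4 fires, +7 burnt)
Step 6: cell (1,5)='F' (+2 fires, +4 burnt)
  -> target ignites at step 6
Step 7: cell (1,5)='.' (+1 fires, +2 burnt)
Step 8: cell (1,5)='.' (+0 fires, +1 burnt)
  fire out at step 8

6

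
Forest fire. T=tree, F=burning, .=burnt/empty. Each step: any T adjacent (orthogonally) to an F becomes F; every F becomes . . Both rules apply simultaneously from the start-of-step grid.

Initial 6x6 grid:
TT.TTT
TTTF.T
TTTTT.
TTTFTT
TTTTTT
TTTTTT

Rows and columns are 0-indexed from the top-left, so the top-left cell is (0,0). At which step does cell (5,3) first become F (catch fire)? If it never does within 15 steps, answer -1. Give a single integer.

Step 1: cell (5,3)='T' (+6 fires, +2 burnt)
Step 2: cell (5,3)='F' (+9 fires, +6 burnt)
  -> target ignites at step 2
Step 3: cell (5,3)='.' (+9 fires, +9 burnt)
Step 4: cell (5,3)='.' (+6 fires, +9 burnt)
Step 5: cell (5,3)='.' (+1 fires, +6 burnt)
Step 6: cell (5,3)='.' (+0 fires, +1 burnt)
  fire out at step 6

2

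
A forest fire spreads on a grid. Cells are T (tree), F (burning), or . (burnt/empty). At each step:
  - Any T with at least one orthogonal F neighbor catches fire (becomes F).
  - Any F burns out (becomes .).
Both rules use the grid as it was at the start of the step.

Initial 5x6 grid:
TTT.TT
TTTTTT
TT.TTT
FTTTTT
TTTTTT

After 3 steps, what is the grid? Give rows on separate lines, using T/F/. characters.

Step 1: 3 trees catch fire, 1 burn out
  TTT.TT
  TTTTTT
  FT.TTT
  .FTTTT
  FTTTTT
Step 2: 4 trees catch fire, 3 burn out
  TTT.TT
  FTTTTT
  .F.TTT
  ..FTTT
  .FTTTT
Step 3: 4 trees catch fire, 4 burn out
  FTT.TT
  .FTTTT
  ...TTT
  ...FTT
  ..FTTT

FTT.TT
.FTTTT
...TTT
...FTT
..FTTT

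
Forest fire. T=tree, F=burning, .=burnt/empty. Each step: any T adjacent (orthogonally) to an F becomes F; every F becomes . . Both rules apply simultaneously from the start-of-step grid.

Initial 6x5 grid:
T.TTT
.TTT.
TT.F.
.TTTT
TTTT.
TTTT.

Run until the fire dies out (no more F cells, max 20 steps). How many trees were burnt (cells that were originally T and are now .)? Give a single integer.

Step 1: +2 fires, +1 burnt (F count now 2)
Step 2: +5 fires, +2 burnt (F count now 5)
Step 3: +6 fires, +5 burnt (F count now 6)
Step 4: +3 fires, +6 burnt (F count now 3)
Step 5: +3 fires, +3 burnt (F count now 3)
Step 6: +1 fires, +3 burnt (F count now 1)
Step 7: +0 fires, +1 burnt (F count now 0)
Fire out after step 7
Initially T: 21, now '.': 29
Total burnt (originally-T cells now '.'): 20

Answer: 20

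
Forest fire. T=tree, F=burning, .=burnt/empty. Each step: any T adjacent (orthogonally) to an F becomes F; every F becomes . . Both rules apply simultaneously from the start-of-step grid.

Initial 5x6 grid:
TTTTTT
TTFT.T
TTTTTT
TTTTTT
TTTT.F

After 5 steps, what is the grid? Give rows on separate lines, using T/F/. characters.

Step 1: 5 trees catch fire, 2 burn out
  TTFTTT
  TF.F.T
  TTFTTT
  TTTTTF
  TTTT..
Step 2: 8 trees catch fire, 5 burn out
  TF.FTT
  F....T
  TF.FTF
  TTFTF.
  TTTT..
Step 3: 8 trees catch fire, 8 burn out
  F...FT
  .....F
  F...F.
  TF.F..
  TTFT..
Step 4: 4 trees catch fire, 8 burn out
  .....F
  ......
  ......
  F.....
  TF.F..
Step 5: 1 trees catch fire, 4 burn out
  ......
  ......
  ......
  ......
  F.....

......
......
......
......
F.....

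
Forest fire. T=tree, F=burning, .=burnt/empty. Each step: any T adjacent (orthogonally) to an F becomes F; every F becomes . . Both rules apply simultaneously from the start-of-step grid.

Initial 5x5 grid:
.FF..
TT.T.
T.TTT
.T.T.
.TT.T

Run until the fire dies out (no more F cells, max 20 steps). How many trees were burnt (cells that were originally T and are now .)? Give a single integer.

Step 1: +1 fires, +2 burnt (F count now 1)
Step 2: +1 fires, +1 burnt (F count now 1)
Step 3: +1 fires, +1 burnt (F count now 1)
Step 4: +0 fires, +1 burnt (F count now 0)
Fire out after step 4
Initially T: 12, now '.': 16
Total burnt (originally-T cells now '.'): 3

Answer: 3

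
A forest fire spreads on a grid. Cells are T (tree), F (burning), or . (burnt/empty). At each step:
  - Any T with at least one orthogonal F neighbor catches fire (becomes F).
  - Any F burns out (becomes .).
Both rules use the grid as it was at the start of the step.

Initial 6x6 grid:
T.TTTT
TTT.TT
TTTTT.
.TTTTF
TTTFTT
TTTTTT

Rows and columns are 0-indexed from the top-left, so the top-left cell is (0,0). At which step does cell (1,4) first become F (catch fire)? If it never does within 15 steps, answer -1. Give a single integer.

Step 1: cell (1,4)='T' (+6 fires, +2 burnt)
Step 2: cell (1,4)='T' (+7 fires, +6 burnt)
Step 3: cell (1,4)='F' (+5 fires, +7 burnt)
  -> target ignites at step 3
Step 4: cell (1,4)='.' (+5 fires, +5 burnt)
Step 5: cell (1,4)='.' (+5 fires, +5 burnt)
Step 6: cell (1,4)='.' (+1 fires, +5 burnt)
Step 7: cell (1,4)='.' (+1 fires, +1 burnt)
Step 8: cell (1,4)='.' (+0 fires, +1 burnt)
  fire out at step 8

3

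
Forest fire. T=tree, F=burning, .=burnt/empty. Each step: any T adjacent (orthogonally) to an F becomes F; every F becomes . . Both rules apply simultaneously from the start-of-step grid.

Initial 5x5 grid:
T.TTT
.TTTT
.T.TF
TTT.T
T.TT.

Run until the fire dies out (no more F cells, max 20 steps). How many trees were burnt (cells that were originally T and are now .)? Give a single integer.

Step 1: +3 fires, +1 burnt (F count now 3)
Step 2: +2 fires, +3 burnt (F count now 2)
Step 3: +2 fires, +2 burnt (F count now 2)
Step 4: +2 fires, +2 burnt (F count now 2)
Step 5: +1 fires, +2 burnt (F count now 1)
Step 6: +1 fires, +1 burnt (F count now 1)
Step 7: +2 fires, +1 burnt (F count now 2)
Step 8: +2 fires, +2 burnt (F count now 2)
Step 9: +1 fires, +2 burnt (F count now 1)
Step 10: +0 fires, +1 burnt (F count now 0)
Fire out after step 10
Initially T: 17, now '.': 24
Total burnt (originally-T cells now '.'): 16

Answer: 16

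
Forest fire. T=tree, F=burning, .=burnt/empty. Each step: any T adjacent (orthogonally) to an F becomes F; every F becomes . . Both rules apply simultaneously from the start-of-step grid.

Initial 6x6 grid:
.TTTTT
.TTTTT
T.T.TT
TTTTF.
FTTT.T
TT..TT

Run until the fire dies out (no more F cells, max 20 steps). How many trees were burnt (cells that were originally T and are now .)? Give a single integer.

Answer: 23

Derivation:
Step 1: +5 fires, +2 burnt (F count now 5)
Step 2: +8 fires, +5 burnt (F count now 8)
Step 3: +4 fires, +8 burnt (F count now 4)
Step 4: +3 fires, +4 burnt (F count now 3)
Step 5: +2 fires, +3 burnt (F count now 2)
Step 6: +1 fires, +2 burnt (F count now 1)
Step 7: +0 fires, +1 burnt (F count now 0)
Fire out after step 7
Initially T: 26, now '.': 33
Total burnt (originally-T cells now '.'): 23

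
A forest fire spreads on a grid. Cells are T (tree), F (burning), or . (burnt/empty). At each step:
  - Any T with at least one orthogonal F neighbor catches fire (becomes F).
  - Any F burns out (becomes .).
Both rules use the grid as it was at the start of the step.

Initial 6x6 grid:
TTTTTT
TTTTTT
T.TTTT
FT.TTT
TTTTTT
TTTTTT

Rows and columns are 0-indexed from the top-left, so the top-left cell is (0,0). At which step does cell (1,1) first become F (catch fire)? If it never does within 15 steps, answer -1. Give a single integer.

Step 1: cell (1,1)='T' (+3 fires, +1 burnt)
Step 2: cell (1,1)='T' (+3 fires, +3 burnt)
Step 3: cell (1,1)='F' (+4 fires, +3 burnt)
  -> target ignites at step 3
Step 4: cell (1,1)='.' (+4 fires, +4 burnt)
Step 5: cell (1,1)='.' (+6 fires, +4 burnt)
Step 6: cell (1,1)='.' (+6 fires, +6 burnt)
Step 7: cell (1,1)='.' (+5 fires, +6 burnt)
Step 8: cell (1,1)='.' (+2 fires, +5 burnt)
Step 9: cell (1,1)='.' (+0 fires, +2 burnt)
  fire out at step 9

3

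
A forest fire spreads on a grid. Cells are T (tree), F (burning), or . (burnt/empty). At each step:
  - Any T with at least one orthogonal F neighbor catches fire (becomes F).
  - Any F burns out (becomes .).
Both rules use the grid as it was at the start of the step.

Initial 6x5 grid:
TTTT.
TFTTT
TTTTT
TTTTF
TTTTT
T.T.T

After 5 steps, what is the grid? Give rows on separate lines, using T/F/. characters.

Step 1: 7 trees catch fire, 2 burn out
  TFTT.
  F.FTT
  TFTTF
  TTTF.
  TTTTF
  T.T.T
Step 2: 11 trees catch fire, 7 burn out
  F.FT.
  ...FF
  F.FF.
  TFF..
  TTTF.
  T.T.F
Step 3: 4 trees catch fire, 11 burn out
  ...F.
  .....
  .....
  F....
  TFF..
  T.T..
Step 4: 2 trees catch fire, 4 burn out
  .....
  .....
  .....
  .....
  F....
  T.F..
Step 5: 1 trees catch fire, 2 burn out
  .....
  .....
  .....
  .....
  .....
  F....

.....
.....
.....
.....
.....
F....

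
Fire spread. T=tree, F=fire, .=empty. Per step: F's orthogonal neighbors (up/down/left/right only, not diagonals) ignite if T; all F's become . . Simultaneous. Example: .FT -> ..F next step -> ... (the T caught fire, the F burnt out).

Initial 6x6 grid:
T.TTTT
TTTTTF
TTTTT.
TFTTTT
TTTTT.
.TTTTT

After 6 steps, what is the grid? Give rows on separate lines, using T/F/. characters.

Step 1: 6 trees catch fire, 2 burn out
  T.TTTF
  TTTTF.
  TFTTT.
  F.FTTT
  TFTTT.
  .TTTTT
Step 2: 10 trees catch fire, 6 burn out
  T.TTF.
  TFTF..
  F.FTF.
  ...FTT
  F.FTT.
  .FTTTT
Step 3: 7 trees catch fire, 10 burn out
  T.TF..
  F.F...
  ...F..
  ....FT
  ...FT.
  ..FTTT
Step 4: 5 trees catch fire, 7 burn out
  F.F...
  ......
  ......
  .....F
  ....F.
  ...FTT
Step 5: 1 trees catch fire, 5 burn out
  ......
  ......
  ......
  ......
  ......
  ....FT
Step 6: 1 trees catch fire, 1 burn out
  ......
  ......
  ......
  ......
  ......
  .....F

......
......
......
......
......
.....F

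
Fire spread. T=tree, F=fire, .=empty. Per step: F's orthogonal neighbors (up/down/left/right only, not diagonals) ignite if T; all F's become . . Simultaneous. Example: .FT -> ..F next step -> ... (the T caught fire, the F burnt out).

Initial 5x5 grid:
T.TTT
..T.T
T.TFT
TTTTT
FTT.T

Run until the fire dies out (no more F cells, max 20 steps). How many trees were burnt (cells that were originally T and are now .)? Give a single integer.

Step 1: +5 fires, +2 burnt (F count now 5)
Step 2: +7 fires, +5 burnt (F count now 7)
Step 3: +3 fires, +7 burnt (F count now 3)
Step 4: +1 fires, +3 burnt (F count now 1)
Step 5: +0 fires, +1 burnt (F count now 0)
Fire out after step 5
Initially T: 17, now '.': 24
Total burnt (originally-T cells now '.'): 16

Answer: 16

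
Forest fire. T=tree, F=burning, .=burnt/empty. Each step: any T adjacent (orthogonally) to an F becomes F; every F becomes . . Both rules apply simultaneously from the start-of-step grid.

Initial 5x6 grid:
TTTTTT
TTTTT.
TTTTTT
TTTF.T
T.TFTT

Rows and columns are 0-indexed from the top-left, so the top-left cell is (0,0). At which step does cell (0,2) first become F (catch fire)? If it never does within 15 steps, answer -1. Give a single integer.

Step 1: cell (0,2)='T' (+4 fires, +2 burnt)
Step 2: cell (0,2)='T' (+5 fires, +4 burnt)
Step 3: cell (0,2)='T' (+7 fires, +5 burnt)
Step 4: cell (0,2)='F' (+5 fires, +7 burnt)
  -> target ignites at step 4
Step 5: cell (0,2)='.' (+3 fires, +5 burnt)
Step 6: cell (0,2)='.' (+1 fires, +3 burnt)
Step 7: cell (0,2)='.' (+0 fires, +1 burnt)
  fire out at step 7

4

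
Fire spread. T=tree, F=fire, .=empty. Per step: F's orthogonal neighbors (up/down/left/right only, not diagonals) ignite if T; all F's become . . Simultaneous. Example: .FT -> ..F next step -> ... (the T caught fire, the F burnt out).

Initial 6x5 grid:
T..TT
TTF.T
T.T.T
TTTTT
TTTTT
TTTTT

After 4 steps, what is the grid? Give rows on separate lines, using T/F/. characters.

Step 1: 2 trees catch fire, 1 burn out
  T..TT
  TF..T
  T.F.T
  TTTTT
  TTTTT
  TTTTT
Step 2: 2 trees catch fire, 2 burn out
  T..TT
  F...T
  T...T
  TTFTT
  TTTTT
  TTTTT
Step 3: 5 trees catch fire, 2 burn out
  F..TT
  ....T
  F...T
  TF.FT
  TTFTT
  TTTTT
Step 4: 5 trees catch fire, 5 burn out
  ...TT
  ....T
  ....T
  F...F
  TF.FT
  TTFTT

...TT
....T
....T
F...F
TF.FT
TTFTT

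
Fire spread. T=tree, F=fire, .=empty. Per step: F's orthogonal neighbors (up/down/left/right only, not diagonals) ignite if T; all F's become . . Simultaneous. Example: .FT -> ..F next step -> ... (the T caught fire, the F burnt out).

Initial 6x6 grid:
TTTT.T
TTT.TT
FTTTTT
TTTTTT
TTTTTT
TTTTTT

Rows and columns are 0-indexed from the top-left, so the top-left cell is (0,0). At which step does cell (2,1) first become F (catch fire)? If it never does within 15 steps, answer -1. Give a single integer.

Step 1: cell (2,1)='F' (+3 fires, +1 burnt)
  -> target ignites at step 1
Step 2: cell (2,1)='.' (+5 fires, +3 burnt)
Step 3: cell (2,1)='.' (+6 fires, +5 burnt)
Step 4: cell (2,1)='.' (+5 fires, +6 burnt)
Step 5: cell (2,1)='.' (+6 fires, +5 burnt)
Step 6: cell (2,1)='.' (+4 fires, +6 burnt)
Step 7: cell (2,1)='.' (+3 fires, +4 burnt)
Step 8: cell (2,1)='.' (+1 fires, +3 burnt)
Step 9: cell (2,1)='.' (+0 fires, +1 burnt)
  fire out at step 9

1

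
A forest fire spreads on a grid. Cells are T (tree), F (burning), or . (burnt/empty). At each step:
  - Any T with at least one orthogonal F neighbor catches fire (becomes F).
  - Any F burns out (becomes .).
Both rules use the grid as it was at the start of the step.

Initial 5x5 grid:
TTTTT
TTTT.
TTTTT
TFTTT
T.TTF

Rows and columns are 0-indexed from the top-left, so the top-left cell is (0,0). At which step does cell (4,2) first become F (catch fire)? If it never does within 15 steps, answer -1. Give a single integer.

Step 1: cell (4,2)='T' (+5 fires, +2 burnt)
Step 2: cell (4,2)='F' (+7 fires, +5 burnt)
  -> target ignites at step 2
Step 3: cell (4,2)='.' (+4 fires, +7 burnt)
Step 4: cell (4,2)='.' (+3 fires, +4 burnt)
Step 5: cell (4,2)='.' (+1 fires, +3 burnt)
Step 6: cell (4,2)='.' (+1 fires, +1 burnt)
Step 7: cell (4,2)='.' (+0 fires, +1 burnt)
  fire out at step 7

2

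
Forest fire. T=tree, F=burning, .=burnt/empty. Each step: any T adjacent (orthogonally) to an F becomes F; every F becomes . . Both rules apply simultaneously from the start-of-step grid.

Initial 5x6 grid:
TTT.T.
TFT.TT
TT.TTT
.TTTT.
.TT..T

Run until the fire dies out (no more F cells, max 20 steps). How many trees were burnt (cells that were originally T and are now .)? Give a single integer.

Step 1: +4 fires, +1 burnt (F count now 4)
Step 2: +4 fires, +4 burnt (F count now 4)
Step 3: +2 fires, +4 burnt (F count now 2)
Step 4: +2 fires, +2 burnt (F count now 2)
Step 5: +2 fires, +2 burnt (F count now 2)
Step 6: +1 fires, +2 burnt (F count now 1)
Step 7: +2 fires, +1 burnt (F count now 2)
Step 8: +2 fires, +2 burnt (F count now 2)
Step 9: +0 fires, +2 burnt (F count now 0)
Fire out after step 9
Initially T: 20, now '.': 29
Total burnt (originally-T cells now '.'): 19

Answer: 19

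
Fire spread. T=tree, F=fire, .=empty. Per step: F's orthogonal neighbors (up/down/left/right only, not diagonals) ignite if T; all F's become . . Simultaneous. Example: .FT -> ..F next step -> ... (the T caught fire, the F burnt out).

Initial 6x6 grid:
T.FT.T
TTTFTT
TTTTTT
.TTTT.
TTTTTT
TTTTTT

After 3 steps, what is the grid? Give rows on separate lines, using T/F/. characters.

Step 1: 4 trees catch fire, 2 burn out
  T..F.T
  TTF.FT
  TTTFTT
  .TTTT.
  TTTTTT
  TTTTTT
Step 2: 5 trees catch fire, 4 burn out
  T....T
  TF...F
  TTF.FT
  .TTFT.
  TTTTTT
  TTTTTT
Step 3: 7 trees catch fire, 5 burn out
  T....F
  F.....
  TF...F
  .TF.F.
  TTTFTT
  TTTTTT

T....F
F.....
TF...F
.TF.F.
TTTFTT
TTTTTT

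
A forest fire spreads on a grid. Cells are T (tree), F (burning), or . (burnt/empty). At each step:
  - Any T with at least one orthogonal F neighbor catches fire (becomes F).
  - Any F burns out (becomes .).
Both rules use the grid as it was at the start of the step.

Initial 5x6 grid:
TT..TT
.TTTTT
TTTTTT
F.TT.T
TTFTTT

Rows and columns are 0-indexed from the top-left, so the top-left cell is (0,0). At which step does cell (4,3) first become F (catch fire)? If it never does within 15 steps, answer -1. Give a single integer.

Step 1: cell (4,3)='F' (+5 fires, +2 burnt)
  -> target ignites at step 1
Step 2: cell (4,3)='.' (+4 fires, +5 burnt)
Step 3: cell (4,3)='.' (+4 fires, +4 burnt)
Step 4: cell (4,3)='.' (+4 fires, +4 burnt)
Step 5: cell (4,3)='.' (+3 fires, +4 burnt)
Step 6: cell (4,3)='.' (+2 fires, +3 burnt)
Step 7: cell (4,3)='.' (+1 fires, +2 burnt)
Step 8: cell (4,3)='.' (+0 fires, +1 burnt)
  fire out at step 8

1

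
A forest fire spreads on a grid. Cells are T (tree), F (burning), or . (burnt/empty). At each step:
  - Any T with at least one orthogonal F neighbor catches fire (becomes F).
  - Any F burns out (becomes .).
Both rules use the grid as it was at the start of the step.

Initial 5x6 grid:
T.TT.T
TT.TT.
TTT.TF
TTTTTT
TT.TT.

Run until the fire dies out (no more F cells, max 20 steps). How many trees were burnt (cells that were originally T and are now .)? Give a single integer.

Answer: 21

Derivation:
Step 1: +2 fires, +1 burnt (F count now 2)
Step 2: +2 fires, +2 burnt (F count now 2)
Step 3: +3 fires, +2 burnt (F count now 3)
Step 4: +3 fires, +3 burnt (F count now 3)
Step 5: +3 fires, +3 burnt (F count now 3)
Step 6: +3 fires, +3 burnt (F count now 3)
Step 7: +3 fires, +3 burnt (F count now 3)
Step 8: +1 fires, +3 burnt (F count now 1)
Step 9: +1 fires, +1 burnt (F count now 1)
Step 10: +0 fires, +1 burnt (F count now 0)
Fire out after step 10
Initially T: 22, now '.': 29
Total burnt (originally-T cells now '.'): 21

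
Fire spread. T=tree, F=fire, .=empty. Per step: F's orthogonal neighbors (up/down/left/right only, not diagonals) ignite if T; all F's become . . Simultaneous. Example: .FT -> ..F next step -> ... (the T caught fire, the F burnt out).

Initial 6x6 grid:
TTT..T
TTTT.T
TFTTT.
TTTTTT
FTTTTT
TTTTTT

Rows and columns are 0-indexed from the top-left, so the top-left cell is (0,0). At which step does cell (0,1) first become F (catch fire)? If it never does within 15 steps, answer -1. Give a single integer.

Step 1: cell (0,1)='T' (+7 fires, +2 burnt)
Step 2: cell (0,1)='F' (+7 fires, +7 burnt)
  -> target ignites at step 2
Step 3: cell (0,1)='.' (+7 fires, +7 burnt)
Step 4: cell (0,1)='.' (+3 fires, +7 burnt)
Step 5: cell (0,1)='.' (+3 fires, +3 burnt)
Step 6: cell (0,1)='.' (+1 fires, +3 burnt)
Step 7: cell (0,1)='.' (+0 fires, +1 burnt)
  fire out at step 7

2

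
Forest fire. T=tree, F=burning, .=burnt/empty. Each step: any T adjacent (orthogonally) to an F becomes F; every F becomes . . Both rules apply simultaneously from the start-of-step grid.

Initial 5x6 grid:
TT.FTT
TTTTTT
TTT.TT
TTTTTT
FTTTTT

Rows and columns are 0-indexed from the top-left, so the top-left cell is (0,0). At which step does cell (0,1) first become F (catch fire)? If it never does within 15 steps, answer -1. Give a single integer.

Step 1: cell (0,1)='T' (+4 fires, +2 burnt)
Step 2: cell (0,1)='T' (+6 fires, +4 burnt)
Step 3: cell (0,1)='T' (+8 fires, +6 burnt)
Step 4: cell (0,1)='F' (+6 fires, +8 burnt)
  -> target ignites at step 4
Step 5: cell (0,1)='.' (+2 fires, +6 burnt)
Step 6: cell (0,1)='.' (+0 fires, +2 burnt)
  fire out at step 6

4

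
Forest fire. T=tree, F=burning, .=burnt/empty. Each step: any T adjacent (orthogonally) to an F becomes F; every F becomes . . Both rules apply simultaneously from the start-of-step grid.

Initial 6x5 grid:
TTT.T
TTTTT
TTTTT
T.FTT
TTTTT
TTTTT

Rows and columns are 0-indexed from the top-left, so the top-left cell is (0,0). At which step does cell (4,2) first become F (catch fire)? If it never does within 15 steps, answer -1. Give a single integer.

Step 1: cell (4,2)='F' (+3 fires, +1 burnt)
  -> target ignites at step 1
Step 2: cell (4,2)='.' (+7 fires, +3 burnt)
Step 3: cell (4,2)='.' (+9 fires, +7 burnt)
Step 4: cell (4,2)='.' (+6 fires, +9 burnt)
Step 5: cell (4,2)='.' (+2 fires, +6 burnt)
Step 6: cell (4,2)='.' (+0 fires, +2 burnt)
  fire out at step 6

1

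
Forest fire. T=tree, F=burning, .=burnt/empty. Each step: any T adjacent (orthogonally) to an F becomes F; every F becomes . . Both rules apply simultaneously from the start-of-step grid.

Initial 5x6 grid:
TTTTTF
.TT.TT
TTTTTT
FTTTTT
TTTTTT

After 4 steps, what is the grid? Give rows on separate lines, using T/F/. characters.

Step 1: 5 trees catch fire, 2 burn out
  TTTTF.
  .TT.TF
  FTTTTT
  .FTTTT
  FTTTTT
Step 2: 6 trees catch fire, 5 burn out
  TTTF..
  .TT.F.
  .FTTTF
  ..FTTT
  .FTTTT
Step 3: 7 trees catch fire, 6 burn out
  TTF...
  .FT...
  ..FTF.
  ...FTF
  ..FTTT
Step 4: 6 trees catch fire, 7 burn out
  TF....
  ..F...
  ...F..
  ....F.
  ...FTF

TF....
..F...
...F..
....F.
...FTF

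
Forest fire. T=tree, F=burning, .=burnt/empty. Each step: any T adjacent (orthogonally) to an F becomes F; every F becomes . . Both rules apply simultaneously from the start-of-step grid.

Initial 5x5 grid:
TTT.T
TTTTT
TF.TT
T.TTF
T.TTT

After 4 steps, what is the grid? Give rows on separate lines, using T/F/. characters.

Step 1: 5 trees catch fire, 2 burn out
  TTT.T
  TFTTT
  F..TF
  T.TF.
  T.TTF
Step 2: 8 trees catch fire, 5 burn out
  TFT.T
  F.FTF
  ...F.
  F.F..
  T.TF.
Step 3: 6 trees catch fire, 8 burn out
  F.F.F
  ...F.
  .....
  .....
  F.F..
Step 4: 0 trees catch fire, 6 burn out
  .....
  .....
  .....
  .....
  .....

.....
.....
.....
.....
.....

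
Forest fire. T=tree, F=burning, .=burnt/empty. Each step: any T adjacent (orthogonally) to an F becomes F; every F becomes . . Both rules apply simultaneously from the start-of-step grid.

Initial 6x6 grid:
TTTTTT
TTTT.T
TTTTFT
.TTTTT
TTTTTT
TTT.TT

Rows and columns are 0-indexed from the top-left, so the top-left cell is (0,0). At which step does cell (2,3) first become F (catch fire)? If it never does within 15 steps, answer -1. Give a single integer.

Step 1: cell (2,3)='F' (+3 fires, +1 burnt)
  -> target ignites at step 1
Step 2: cell (2,3)='.' (+6 fires, +3 burnt)
Step 3: cell (2,3)='.' (+8 fires, +6 burnt)
Step 4: cell (2,3)='.' (+7 fires, +8 burnt)
Step 5: cell (2,3)='.' (+4 fires, +7 burnt)
Step 6: cell (2,3)='.' (+3 fires, +4 burnt)
Step 7: cell (2,3)='.' (+1 fires, +3 burnt)
Step 8: cell (2,3)='.' (+0 fires, +1 burnt)
  fire out at step 8

1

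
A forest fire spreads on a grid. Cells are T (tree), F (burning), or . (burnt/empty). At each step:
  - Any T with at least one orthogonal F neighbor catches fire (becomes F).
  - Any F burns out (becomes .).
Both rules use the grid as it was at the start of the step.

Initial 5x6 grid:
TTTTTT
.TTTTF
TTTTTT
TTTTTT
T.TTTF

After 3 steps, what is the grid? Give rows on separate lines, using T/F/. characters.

Step 1: 5 trees catch fire, 2 burn out
  TTTTTF
  .TTTF.
  TTTTTF
  TTTTTF
  T.TTF.
Step 2: 5 trees catch fire, 5 burn out
  TTTTF.
  .TTF..
  TTTTF.
  TTTTF.
  T.TF..
Step 3: 5 trees catch fire, 5 burn out
  TTTF..
  .TF...
  TTTF..
  TTTF..
  T.F...

TTTF..
.TF...
TTTF..
TTTF..
T.F...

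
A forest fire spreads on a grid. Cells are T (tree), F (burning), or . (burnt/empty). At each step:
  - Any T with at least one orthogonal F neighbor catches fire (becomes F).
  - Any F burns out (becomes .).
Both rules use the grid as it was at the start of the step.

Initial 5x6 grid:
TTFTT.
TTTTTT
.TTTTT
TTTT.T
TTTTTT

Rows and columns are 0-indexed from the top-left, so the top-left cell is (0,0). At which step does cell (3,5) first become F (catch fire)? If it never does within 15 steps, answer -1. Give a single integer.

Step 1: cell (3,5)='T' (+3 fires, +1 burnt)
Step 2: cell (3,5)='T' (+5 fires, +3 burnt)
Step 3: cell (3,5)='T' (+5 fires, +5 burnt)
Step 4: cell (3,5)='T' (+5 fires, +5 burnt)
Step 5: cell (3,5)='T' (+4 fires, +5 burnt)
Step 6: cell (3,5)='F' (+3 fires, +4 burnt)
  -> target ignites at step 6
Step 7: cell (3,5)='.' (+1 fires, +3 burnt)
Step 8: cell (3,5)='.' (+0 fires, +1 burnt)
  fire out at step 8

6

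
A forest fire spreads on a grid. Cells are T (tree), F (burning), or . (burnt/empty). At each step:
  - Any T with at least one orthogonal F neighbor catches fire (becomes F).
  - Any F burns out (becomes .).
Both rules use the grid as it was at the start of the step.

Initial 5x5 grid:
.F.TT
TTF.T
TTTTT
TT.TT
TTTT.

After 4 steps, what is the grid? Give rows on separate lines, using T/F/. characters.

Step 1: 2 trees catch fire, 2 burn out
  ...TT
  TF..T
  TTFTT
  TT.TT
  TTTT.
Step 2: 3 trees catch fire, 2 burn out
  ...TT
  F...T
  TF.FT
  TT.TT
  TTTT.
Step 3: 4 trees catch fire, 3 burn out
  ...TT
  ....T
  F...F
  TF.FT
  TTTT.
Step 4: 5 trees catch fire, 4 burn out
  ...TT
  ....F
  .....
  F...F
  TFTF.

...TT
....F
.....
F...F
TFTF.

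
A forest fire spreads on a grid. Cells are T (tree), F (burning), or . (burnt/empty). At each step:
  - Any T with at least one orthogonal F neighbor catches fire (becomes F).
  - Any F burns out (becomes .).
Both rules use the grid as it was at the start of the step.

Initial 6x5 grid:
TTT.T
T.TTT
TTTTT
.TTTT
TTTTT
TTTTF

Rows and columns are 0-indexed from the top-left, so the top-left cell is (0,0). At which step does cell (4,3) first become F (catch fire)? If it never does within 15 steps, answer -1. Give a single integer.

Step 1: cell (4,3)='T' (+2 fires, +1 burnt)
Step 2: cell (4,3)='F' (+3 fires, +2 burnt)
  -> target ignites at step 2
Step 3: cell (4,3)='.' (+4 fires, +3 burnt)
Step 4: cell (4,3)='.' (+5 fires, +4 burnt)
Step 5: cell (4,3)='.' (+5 fires, +5 burnt)
Step 6: cell (4,3)='.' (+2 fires, +5 burnt)
Step 7: cell (4,3)='.' (+2 fires, +2 burnt)
Step 8: cell (4,3)='.' (+2 fires, +2 burnt)
Step 9: cell (4,3)='.' (+1 fires, +2 burnt)
Step 10: cell (4,3)='.' (+0 fires, +1 burnt)
  fire out at step 10

2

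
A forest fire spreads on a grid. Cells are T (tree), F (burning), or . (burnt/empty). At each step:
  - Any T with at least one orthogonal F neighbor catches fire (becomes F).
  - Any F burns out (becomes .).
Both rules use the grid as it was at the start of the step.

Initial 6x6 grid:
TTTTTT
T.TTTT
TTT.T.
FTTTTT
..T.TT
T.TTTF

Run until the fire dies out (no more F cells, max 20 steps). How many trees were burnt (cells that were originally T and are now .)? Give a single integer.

Answer: 26

Derivation:
Step 1: +4 fires, +2 burnt (F count now 4)
Step 2: +6 fires, +4 burnt (F count now 6)
Step 3: +6 fires, +6 burnt (F count now 6)
Step 4: +3 fires, +6 burnt (F count now 3)
Step 5: +3 fires, +3 burnt (F count now 3)
Step 6: +3 fires, +3 burnt (F count now 3)
Step 7: +1 fires, +3 burnt (F count now 1)
Step 8: +0 fires, +1 burnt (F count now 0)
Fire out after step 8
Initially T: 27, now '.': 35
Total burnt (originally-T cells now '.'): 26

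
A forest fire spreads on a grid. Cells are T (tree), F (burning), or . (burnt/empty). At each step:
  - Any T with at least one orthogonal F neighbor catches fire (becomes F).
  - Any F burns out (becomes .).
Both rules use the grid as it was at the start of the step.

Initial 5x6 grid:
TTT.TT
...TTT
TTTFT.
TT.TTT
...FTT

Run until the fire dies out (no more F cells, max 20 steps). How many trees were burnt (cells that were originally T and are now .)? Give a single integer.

Answer: 16

Derivation:
Step 1: +5 fires, +2 burnt (F count now 5)
Step 2: +4 fires, +5 burnt (F count now 4)
Step 3: +5 fires, +4 burnt (F count now 5)
Step 4: +2 fires, +5 burnt (F count now 2)
Step 5: +0 fires, +2 burnt (F count now 0)
Fire out after step 5
Initially T: 19, now '.': 27
Total burnt (originally-T cells now '.'): 16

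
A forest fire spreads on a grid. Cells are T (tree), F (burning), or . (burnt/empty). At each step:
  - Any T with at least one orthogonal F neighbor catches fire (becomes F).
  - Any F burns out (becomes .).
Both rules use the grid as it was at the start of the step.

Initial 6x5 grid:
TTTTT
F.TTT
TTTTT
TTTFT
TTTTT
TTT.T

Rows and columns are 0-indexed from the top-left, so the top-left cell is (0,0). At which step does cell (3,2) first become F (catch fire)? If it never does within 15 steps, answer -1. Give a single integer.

Step 1: cell (3,2)='F' (+6 fires, +2 burnt)
  -> target ignites at step 1
Step 2: cell (3,2)='.' (+9 fires, +6 burnt)
Step 3: cell (3,2)='.' (+8 fires, +9 burnt)
Step 4: cell (3,2)='.' (+3 fires, +8 burnt)
Step 5: cell (3,2)='.' (+0 fires, +3 burnt)
  fire out at step 5

1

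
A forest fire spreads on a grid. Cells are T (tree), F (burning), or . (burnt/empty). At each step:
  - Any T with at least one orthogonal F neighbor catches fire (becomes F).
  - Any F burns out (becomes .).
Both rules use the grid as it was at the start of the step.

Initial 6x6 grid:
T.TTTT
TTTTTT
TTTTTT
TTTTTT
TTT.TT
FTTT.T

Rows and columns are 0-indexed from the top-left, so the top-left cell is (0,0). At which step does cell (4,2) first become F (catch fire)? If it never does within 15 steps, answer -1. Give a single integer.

Step 1: cell (4,2)='T' (+2 fires, +1 burnt)
Step 2: cell (4,2)='T' (+3 fires, +2 burnt)
Step 3: cell (4,2)='F' (+4 fires, +3 burnt)
  -> target ignites at step 3
Step 4: cell (4,2)='.' (+3 fires, +4 burnt)
Step 5: cell (4,2)='.' (+4 fires, +3 burnt)
Step 6: cell (4,2)='.' (+3 fires, +4 burnt)
Step 7: cell (4,2)='.' (+5 fires, +3 burnt)
Step 8: cell (4,2)='.' (+4 fires, +5 burnt)
Step 9: cell (4,2)='.' (+3 fires, +4 burnt)
Step 10: cell (4,2)='.' (+1 fires, +3 burnt)
Step 11: cell (4,2)='.' (+0 fires, +1 burnt)
  fire out at step 11

3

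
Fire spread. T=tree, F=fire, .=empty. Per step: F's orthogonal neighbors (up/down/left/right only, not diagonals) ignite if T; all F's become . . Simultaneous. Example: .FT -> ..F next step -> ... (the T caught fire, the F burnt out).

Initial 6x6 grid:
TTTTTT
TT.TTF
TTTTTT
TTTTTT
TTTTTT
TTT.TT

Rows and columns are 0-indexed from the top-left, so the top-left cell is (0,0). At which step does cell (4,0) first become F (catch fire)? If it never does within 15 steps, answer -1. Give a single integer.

Step 1: cell (4,0)='T' (+3 fires, +1 burnt)
Step 2: cell (4,0)='T' (+4 fires, +3 burnt)
Step 3: cell (4,0)='T' (+4 fires, +4 burnt)
Step 4: cell (4,0)='T' (+5 fires, +4 burnt)
Step 5: cell (4,0)='T' (+5 fires, +5 burnt)
Step 6: cell (4,0)='T' (+5 fires, +5 burnt)
Step 7: cell (4,0)='T' (+4 fires, +5 burnt)
Step 8: cell (4,0)='F' (+2 fires, +4 burnt)
  -> target ignites at step 8
Step 9: cell (4,0)='.' (+1 fires, +2 burnt)
Step 10: cell (4,0)='.' (+0 fires, +1 burnt)
  fire out at step 10

8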